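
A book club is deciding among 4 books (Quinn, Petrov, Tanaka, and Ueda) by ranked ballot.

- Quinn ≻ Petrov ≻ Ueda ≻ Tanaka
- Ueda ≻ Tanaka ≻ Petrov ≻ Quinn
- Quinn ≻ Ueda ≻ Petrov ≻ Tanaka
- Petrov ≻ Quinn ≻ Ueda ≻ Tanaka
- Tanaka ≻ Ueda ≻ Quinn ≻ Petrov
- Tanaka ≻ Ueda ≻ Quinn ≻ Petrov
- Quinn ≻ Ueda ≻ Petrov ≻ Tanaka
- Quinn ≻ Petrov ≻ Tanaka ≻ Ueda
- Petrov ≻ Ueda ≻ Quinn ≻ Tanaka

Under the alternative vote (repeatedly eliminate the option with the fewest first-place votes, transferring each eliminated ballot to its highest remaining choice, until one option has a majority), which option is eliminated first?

Round 1: Quinn 4, Petrov 2, Tanaka 2, Ueda 1. Ueda has the fewest and is eliminated.
Round 2: Quinn 4, Tanaka 3, Petrov 2. Petrov has the fewest and is eliminated.
Round 3: Quinn 6, Tanaka 3. Quinn has a majority.

Ueda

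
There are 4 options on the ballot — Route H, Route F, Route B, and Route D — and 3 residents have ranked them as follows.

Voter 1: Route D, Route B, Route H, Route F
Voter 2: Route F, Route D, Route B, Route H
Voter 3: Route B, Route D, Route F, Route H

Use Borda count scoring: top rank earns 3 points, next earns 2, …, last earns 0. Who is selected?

Route D

Borda scores:
  Route H: 1 + 0 + 0 = 1
  Route F: 0 + 3 + 1 = 4
  Route B: 2 + 1 + 3 = 6
  Route D: 3 + 2 + 2 = 7
Route D has the highest total.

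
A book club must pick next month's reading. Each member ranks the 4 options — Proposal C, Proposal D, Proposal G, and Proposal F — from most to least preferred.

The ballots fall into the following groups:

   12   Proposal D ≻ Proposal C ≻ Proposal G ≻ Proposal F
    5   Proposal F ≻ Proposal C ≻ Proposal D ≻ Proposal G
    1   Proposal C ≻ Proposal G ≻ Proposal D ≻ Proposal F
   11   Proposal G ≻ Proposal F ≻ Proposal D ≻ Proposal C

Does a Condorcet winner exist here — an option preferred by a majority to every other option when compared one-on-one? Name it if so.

Head-to-head results (29 voters total):
Proposal C vs Proposal D: Proposal D wins 23–6.
Proposal C vs Proposal G: Proposal C wins 18–11.
Proposal C vs Proposal F: Proposal F wins 16–13.
Proposal D vs Proposal G: Proposal D wins 17–12.
Proposal D vs Proposal F: Proposal F wins 16–13.
Proposal G vs Proposal F: Proposal G wins 24–5.
No candidate beats all others: Proposal C beats Proposal G beats Proposal F beats Proposal C, a majority cycle.

No Condorcet winner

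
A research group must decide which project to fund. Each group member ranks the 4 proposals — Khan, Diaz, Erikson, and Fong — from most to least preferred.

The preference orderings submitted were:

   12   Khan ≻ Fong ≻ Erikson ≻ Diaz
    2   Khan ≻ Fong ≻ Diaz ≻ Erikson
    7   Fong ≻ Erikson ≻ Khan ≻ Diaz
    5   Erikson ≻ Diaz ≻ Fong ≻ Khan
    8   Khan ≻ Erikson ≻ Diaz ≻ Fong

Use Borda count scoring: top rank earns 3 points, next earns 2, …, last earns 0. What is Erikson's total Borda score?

Borda scores:
  Khan: 12·3 + 2·3 + 7·1 + 5·0 + 8·3 = 73
  Diaz: 12·0 + 2·1 + 7·0 + 5·2 + 8·1 = 20
  Erikson: 12·1 + 2·0 + 7·2 + 5·3 + 8·2 = 57
  Fong: 12·2 + 2·2 + 7·3 + 5·1 + 8·0 = 54

57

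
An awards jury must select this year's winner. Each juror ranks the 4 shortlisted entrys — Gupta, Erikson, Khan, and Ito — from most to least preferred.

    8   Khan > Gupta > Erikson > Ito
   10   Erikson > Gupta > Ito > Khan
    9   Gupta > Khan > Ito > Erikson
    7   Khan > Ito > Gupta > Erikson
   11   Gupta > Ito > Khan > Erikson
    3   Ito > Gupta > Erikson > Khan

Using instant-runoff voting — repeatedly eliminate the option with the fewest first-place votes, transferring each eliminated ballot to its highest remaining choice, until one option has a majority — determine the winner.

Gupta

Round 1: Gupta 20, Khan 15, Erikson 10, Ito 3. Ito has the fewest and is eliminated.
Round 2: Gupta 23, Khan 15, Erikson 10. Erikson has the fewest and is eliminated.
Round 3: Gupta 33, Khan 15. Gupta has a majority.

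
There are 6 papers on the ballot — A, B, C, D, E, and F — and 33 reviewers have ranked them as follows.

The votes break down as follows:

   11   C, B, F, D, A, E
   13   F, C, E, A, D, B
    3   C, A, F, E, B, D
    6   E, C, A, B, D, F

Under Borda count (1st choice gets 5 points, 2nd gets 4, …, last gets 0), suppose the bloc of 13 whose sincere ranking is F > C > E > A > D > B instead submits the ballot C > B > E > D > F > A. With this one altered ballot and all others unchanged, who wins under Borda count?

Borda totals with the altered ballot: A 41, B 111, C 159, D 54, E 75, F 55.
The winner is unchanged: still C.

C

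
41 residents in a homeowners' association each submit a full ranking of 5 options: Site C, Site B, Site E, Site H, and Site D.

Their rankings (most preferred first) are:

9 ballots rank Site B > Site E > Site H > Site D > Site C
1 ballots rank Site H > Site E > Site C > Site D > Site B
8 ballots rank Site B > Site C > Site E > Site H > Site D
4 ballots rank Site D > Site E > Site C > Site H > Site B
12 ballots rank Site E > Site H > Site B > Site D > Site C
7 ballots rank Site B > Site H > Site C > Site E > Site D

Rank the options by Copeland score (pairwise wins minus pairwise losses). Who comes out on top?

Pairwise results:
  Site C vs Site B: Site B wins 36–5.
  Site C vs Site E: Site E wins 26–15.
  Site C vs Site H: Site H wins 29–12.
  Site C vs Site D: Site D wins 25–16.
  Site B vs Site E: Site B wins 24–17.
  Site B vs Site H: Site B wins 24–17.
  Site B vs Site D: Site B wins 36–5.
  Site E vs Site H: Site E wins 33–8.
  Site E vs Site D: Site E wins 37–4.
  Site H vs Site D: Site H wins 37–4.
Copeland scores (wins − losses):
  Site C: 0 − 4 = -4
  Site B: 4 − 0 = 4
  Site E: 3 − 1 = 2
  Site H: 2 − 2 = 0
  Site D: 1 − 3 = -2
Site B has the best Copeland score.

Site B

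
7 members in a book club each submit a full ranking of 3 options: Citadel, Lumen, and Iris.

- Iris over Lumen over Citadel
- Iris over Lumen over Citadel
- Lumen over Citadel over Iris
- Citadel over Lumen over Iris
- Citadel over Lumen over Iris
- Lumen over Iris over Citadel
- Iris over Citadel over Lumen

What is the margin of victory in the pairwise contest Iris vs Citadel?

1

Ballots ranking Iris above Citadel: 4.
Ballots ranking Citadel above Iris: 3.
Iris wins 4–3, a margin of 1.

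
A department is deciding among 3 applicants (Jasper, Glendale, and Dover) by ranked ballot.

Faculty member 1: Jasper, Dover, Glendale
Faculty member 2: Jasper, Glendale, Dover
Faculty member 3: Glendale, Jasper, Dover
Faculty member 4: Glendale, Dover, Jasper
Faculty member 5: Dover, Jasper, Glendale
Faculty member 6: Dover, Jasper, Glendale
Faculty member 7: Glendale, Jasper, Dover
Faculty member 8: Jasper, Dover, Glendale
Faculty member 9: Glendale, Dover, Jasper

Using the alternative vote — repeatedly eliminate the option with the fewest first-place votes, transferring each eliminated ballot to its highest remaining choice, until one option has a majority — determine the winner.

Round 1: Glendale 4, Jasper 3, Dover 2. Dover has the fewest and is eliminated.
Round 2: Jasper 5, Glendale 4. Jasper has a majority.

Jasper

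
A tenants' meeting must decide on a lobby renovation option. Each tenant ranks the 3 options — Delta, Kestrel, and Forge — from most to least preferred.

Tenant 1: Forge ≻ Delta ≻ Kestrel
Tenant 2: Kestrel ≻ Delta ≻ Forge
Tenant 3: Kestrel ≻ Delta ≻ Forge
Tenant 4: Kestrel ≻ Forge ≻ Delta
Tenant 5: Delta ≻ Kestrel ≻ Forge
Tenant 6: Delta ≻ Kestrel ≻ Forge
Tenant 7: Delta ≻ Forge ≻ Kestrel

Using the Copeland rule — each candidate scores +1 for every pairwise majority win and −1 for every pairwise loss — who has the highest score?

Pairwise results:
  Delta vs Kestrel: Delta wins 4–3.
  Delta vs Forge: Delta wins 5–2.
  Kestrel vs Forge: Kestrel wins 5–2.
Copeland scores (wins − losses):
  Delta: 2 − 0 = 2
  Kestrel: 1 − 1 = 0
  Forge: 0 − 2 = -2
Delta has the best Copeland score.

Delta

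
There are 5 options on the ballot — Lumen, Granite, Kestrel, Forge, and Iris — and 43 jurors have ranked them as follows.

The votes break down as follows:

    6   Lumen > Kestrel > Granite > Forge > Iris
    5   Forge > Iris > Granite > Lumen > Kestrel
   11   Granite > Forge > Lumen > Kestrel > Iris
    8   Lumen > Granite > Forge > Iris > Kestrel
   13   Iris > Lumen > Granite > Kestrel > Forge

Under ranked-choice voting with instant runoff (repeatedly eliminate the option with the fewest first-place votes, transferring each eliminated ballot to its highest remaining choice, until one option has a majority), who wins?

Lumen

Round 1: Lumen 14, Iris 13, Granite 11, Forge 5, Kestrel 0. Kestrel has the fewest and is eliminated.
Round 2: Lumen 14, Iris 13, Granite 11, Forge 5. Forge has the fewest and is eliminated.
Round 3: Iris 18, Lumen 14, Granite 11. Granite has the fewest and is eliminated.
Round 4: Lumen 25, Iris 18. Lumen has a majority.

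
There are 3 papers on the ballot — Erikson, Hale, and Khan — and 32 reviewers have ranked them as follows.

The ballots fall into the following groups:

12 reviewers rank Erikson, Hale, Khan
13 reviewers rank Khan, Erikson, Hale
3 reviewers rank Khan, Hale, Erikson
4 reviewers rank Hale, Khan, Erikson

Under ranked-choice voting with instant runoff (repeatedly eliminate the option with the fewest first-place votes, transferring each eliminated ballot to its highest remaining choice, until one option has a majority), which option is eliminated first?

Hale

Round 1: Khan 16, Erikson 12, Hale 4. Hale has the fewest and is eliminated.
Round 2: Khan 20, Erikson 12. Khan has a majority.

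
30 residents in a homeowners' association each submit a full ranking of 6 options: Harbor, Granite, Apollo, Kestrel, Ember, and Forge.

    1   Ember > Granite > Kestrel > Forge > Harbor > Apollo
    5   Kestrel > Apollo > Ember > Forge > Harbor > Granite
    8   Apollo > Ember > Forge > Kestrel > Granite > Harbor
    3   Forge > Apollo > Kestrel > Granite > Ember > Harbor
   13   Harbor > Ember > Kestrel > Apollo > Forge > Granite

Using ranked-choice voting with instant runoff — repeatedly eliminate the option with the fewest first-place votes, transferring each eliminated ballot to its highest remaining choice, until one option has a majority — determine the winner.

Round 1: Harbor 13, Apollo 8, Kestrel 5, Forge 3, Ember 1, Granite 0. Granite has the fewest and is eliminated.
Round 2: Harbor 13, Apollo 8, Kestrel 5, Forge 3, Ember 1. Ember has the fewest and is eliminated.
Round 3: Harbor 13, Apollo 8, Kestrel 6, Forge 3. Forge has the fewest and is eliminated.
Round 4: Harbor 13, Apollo 11, Kestrel 6. Kestrel has the fewest and is eliminated.
Round 5: Apollo 16, Harbor 14. Apollo has a majority.

Apollo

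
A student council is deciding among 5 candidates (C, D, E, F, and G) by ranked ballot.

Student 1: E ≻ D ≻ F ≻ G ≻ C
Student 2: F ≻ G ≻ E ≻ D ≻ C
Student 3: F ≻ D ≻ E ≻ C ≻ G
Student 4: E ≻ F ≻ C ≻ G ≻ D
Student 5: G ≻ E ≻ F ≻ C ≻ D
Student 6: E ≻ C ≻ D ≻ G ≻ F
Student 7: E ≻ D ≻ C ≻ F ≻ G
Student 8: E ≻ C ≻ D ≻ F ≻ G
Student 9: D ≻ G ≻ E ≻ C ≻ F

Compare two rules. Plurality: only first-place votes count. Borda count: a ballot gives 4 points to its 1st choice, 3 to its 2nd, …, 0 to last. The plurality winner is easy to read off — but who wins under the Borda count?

E

Plurality first-place counts: C 0, D 1, E 5, F 2, G 1 → E.
Borda totals: C 13, D 18, E 29, F 17, G 13 → E.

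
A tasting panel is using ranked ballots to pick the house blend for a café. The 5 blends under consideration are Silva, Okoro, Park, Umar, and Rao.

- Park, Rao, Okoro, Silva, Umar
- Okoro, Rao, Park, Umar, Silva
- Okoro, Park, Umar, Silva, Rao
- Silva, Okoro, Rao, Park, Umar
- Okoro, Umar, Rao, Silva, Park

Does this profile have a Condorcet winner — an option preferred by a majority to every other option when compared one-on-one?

Head-to-head results (5 voters total):
Silva vs Okoro: Okoro wins 4–1.
Silva vs Park: Park wins 3–2.
Silva vs Umar: Umar wins 3–2.
Silva vs Rao: Rao wins 3–2.
Okoro vs Park: Okoro wins 4–1.
Okoro vs Umar: Okoro wins 5–0.
Okoro vs Rao: Okoro wins 4–1.
Park vs Umar: Park wins 4–1.
Park vs Rao: Rao wins 3–2.
Umar vs Rao: Rao wins 3–2.
Okoro beats each rival — Silva (4–1), Park (4–1), Umar (5–0), Rao (4–1) — so Okoro is the Condorcet winner.

Yes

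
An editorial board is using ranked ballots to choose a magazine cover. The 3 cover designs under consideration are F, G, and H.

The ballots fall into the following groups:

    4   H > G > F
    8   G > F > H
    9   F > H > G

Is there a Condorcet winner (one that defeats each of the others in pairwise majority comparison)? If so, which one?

No Condorcet winner

Head-to-head results (21 voters total):
F vs G: G wins 12–9.
F vs H: F wins 17–4.
G vs H: H wins 13–8.
No candidate beats all others: F beats H beats G beats F, a majority cycle.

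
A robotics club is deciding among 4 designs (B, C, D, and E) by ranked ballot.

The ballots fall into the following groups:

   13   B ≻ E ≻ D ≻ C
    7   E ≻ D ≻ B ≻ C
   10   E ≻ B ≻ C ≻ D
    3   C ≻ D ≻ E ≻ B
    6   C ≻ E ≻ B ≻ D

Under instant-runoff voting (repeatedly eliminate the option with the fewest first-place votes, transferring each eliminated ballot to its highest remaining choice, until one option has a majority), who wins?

Round 1: E 17, B 13, C 9, D 0. D has the fewest and is eliminated.
Round 2: E 17, B 13, C 9. C has the fewest and is eliminated.
Round 3: E 26, B 13. E has a majority.

E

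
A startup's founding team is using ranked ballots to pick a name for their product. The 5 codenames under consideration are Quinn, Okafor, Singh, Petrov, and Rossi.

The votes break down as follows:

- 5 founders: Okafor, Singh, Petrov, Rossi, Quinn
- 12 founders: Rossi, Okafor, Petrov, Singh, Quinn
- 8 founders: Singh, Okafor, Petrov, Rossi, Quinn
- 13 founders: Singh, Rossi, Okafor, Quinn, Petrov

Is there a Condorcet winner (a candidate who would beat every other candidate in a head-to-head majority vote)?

Yes

Head-to-head results (38 voters total):
Quinn vs Okafor: Okafor wins 38–0.
Quinn vs Singh: Singh wins 38–0.
Quinn vs Petrov: Petrov wins 25–13.
Quinn vs Rossi: Rossi wins 38–0.
Okafor vs Singh: Singh wins 21–17.
Okafor vs Petrov: Okafor wins 38–0.
Okafor vs Rossi: Rossi wins 25–13.
Singh vs Petrov: Singh wins 26–12.
Singh vs Rossi: Singh wins 26–12.
Petrov vs Rossi: Rossi wins 25–13.
Singh beats each rival — Quinn (38–0), Okafor (21–17), Petrov (26–12), Rossi (26–12) — so Singh is the Condorcet winner.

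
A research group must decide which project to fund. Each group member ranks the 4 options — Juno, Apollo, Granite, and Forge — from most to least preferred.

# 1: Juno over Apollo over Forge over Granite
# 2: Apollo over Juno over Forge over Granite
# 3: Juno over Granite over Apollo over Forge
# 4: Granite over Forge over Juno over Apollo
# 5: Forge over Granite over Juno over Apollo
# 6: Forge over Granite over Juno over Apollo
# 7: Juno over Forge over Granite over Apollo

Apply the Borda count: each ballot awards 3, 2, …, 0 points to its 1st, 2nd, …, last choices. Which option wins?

Juno

Borda scores:
  Juno: 3 + 2 + 3 + 1 + 1 + 1 + 3 = 14
  Apollo: 2 + 3 + 1 + 0 + 0 + 0 + 0 = 6
  Granite: 0 + 0 + 2 + 3 + 2 + 2 + 1 = 10
  Forge: 1 + 1 + 0 + 2 + 3 + 3 + 2 = 12
Juno has the highest total.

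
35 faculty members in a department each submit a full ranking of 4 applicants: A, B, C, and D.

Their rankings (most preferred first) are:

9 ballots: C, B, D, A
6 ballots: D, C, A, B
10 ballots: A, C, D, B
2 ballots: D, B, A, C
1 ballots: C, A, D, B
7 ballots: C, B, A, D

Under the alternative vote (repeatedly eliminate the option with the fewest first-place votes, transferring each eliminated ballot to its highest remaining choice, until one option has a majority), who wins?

Round 1: C 17, A 10, D 8, B 0. B has the fewest and is eliminated.
Round 2: C 17, A 10, D 8. D has the fewest and is eliminated.
Round 3: C 23, A 12. C has a majority.

C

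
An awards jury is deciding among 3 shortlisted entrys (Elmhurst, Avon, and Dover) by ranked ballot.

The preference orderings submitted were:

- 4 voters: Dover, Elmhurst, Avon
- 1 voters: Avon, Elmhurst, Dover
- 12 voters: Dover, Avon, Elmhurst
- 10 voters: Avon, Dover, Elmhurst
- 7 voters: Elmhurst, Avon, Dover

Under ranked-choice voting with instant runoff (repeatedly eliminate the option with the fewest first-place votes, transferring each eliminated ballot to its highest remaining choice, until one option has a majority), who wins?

Avon

Round 1: Dover 16, Avon 11, Elmhurst 7. Elmhurst has the fewest and is eliminated.
Round 2: Avon 18, Dover 16. Avon has a majority.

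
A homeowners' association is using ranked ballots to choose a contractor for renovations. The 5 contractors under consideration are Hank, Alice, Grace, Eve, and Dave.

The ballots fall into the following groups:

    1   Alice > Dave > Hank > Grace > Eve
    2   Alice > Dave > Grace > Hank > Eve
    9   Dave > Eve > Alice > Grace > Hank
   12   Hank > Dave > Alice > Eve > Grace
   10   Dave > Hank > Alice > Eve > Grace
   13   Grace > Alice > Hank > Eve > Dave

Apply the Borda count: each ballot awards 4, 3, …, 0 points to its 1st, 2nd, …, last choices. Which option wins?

Borda scores:
  Hank: 2 + 2·1 + 9·0 + 12·4 + 10·3 + 13·2 = 108
  Alice: 4 + 2·4 + 9·2 + 12·2 + 10·2 + 13·3 = 113
  Grace: 1 + 2·2 + 9·1 + 12·0 + 10·0 + 13·4 = 66
  Eve: 0 + 2·0 + 9·3 + 12·1 + 10·1 + 13·1 = 62
  Dave: 3 + 2·3 + 9·4 + 12·3 + 10·4 + 13·0 = 121
Dave has the highest total.

Dave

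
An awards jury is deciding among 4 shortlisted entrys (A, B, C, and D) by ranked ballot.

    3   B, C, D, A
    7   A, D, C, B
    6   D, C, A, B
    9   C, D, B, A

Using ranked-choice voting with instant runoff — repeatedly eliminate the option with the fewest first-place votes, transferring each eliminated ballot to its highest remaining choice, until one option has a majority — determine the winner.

Round 1: C 9, A 7, D 6, B 3. B has the fewest and is eliminated.
Round 2: C 12, A 7, D 6. D has the fewest and is eliminated.
Round 3: C 18, A 7. C has a majority.

C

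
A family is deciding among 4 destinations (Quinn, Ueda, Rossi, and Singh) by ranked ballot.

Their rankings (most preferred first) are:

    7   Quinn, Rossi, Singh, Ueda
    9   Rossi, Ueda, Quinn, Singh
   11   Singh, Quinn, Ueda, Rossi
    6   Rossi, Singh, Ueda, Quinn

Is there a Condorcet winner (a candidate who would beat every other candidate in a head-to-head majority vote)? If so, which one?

Head-to-head results (33 voters total):
Quinn vs Ueda: Quinn wins 18–15.
Quinn vs Rossi: Quinn wins 18–15.
Quinn vs Singh: Singh wins 17–16.
Ueda vs Rossi: Rossi wins 22–11.
Ueda vs Singh: Singh wins 24–9.
Rossi vs Singh: Rossi wins 22–11.
No candidate beats all others: Quinn beats Rossi beats Singh beats Quinn, a majority cycle.

None — there is no Condorcet winner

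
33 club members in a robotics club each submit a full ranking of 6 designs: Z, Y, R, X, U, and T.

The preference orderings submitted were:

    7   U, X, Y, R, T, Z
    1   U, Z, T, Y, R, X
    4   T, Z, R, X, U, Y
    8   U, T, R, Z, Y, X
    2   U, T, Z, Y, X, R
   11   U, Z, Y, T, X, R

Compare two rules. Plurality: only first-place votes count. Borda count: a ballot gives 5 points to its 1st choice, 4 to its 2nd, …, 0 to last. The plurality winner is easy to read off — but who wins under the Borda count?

U

Plurality first-place counts: Z 0, Y 0, R 0, X 0, U 29, T 4 → U.
Borda totals: Z 86, Y 68, R 51, X 49, U 149, T 92 → U.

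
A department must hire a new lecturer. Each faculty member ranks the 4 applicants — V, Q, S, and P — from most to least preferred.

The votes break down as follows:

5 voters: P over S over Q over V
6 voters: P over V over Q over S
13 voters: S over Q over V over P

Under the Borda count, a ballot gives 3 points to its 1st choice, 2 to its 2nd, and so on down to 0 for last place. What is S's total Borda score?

49

Borda scores:
  V: 5·0 + 6·2 + 13·1 = 25
  Q: 5·1 + 6·1 + 13·2 = 37
  S: 5·2 + 6·0 + 13·3 = 49
  P: 5·3 + 6·3 + 13·0 = 33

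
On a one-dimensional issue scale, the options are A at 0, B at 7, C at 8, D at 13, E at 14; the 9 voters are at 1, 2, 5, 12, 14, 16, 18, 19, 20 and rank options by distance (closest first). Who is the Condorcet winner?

With single-peaked preferences on a line, the Condorcet winner is the candidate closest to the median voter.
The median voter (position 14) is closest to E at 14.
Check: E vs B — voters closer to E: 6 of 9.

E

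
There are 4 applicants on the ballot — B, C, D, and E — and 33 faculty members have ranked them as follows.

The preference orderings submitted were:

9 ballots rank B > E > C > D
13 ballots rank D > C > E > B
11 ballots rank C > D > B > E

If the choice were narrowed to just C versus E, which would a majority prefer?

C

Ballots ranking C above E: 13+11 = 24.
Ballots ranking E above C: 9.
C wins the head-to-head, 24–9.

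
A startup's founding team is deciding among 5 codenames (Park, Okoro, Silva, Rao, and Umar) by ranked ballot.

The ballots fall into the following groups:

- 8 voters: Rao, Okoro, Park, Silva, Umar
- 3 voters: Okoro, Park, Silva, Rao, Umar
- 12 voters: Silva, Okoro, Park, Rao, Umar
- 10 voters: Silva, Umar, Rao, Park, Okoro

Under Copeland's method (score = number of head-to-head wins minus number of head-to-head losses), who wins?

Pairwise results:
  Park vs Okoro: Okoro wins 23–10.
  Park vs Silva: Silva wins 22–11.
  Park vs Rao: Rao wins 18–15.
  Park vs Umar: Park wins 23–10.
  Okoro vs Silva: Silva wins 22–11.
  Okoro vs Rao: Rao wins 18–15.
  Okoro vs Umar: Okoro wins 23–10.
  Silva vs Rao: Silva wins 25–8.
  Silva vs Umar: Silva wins 33–0.
  Rao vs Umar: Rao wins 23–10.
Copeland scores (wins − losses):
  Park: 1 − 3 = -2
  Okoro: 2 − 2 = 0
  Silva: 4 − 0 = 4
  Rao: 3 − 1 = 2
  Umar: 0 − 4 = -4
Silva has the best Copeland score.

Silva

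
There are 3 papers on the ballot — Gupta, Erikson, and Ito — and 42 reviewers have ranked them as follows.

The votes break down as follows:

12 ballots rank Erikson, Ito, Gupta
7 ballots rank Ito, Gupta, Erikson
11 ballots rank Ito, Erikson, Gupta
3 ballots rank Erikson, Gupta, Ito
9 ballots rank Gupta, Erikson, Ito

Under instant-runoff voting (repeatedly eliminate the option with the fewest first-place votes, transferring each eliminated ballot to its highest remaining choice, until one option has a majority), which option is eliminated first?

Gupta

Round 1: Ito 18, Erikson 15, Gupta 9. Gupta has the fewest and is eliminated.
Round 2: Erikson 24, Ito 18. Erikson has a majority.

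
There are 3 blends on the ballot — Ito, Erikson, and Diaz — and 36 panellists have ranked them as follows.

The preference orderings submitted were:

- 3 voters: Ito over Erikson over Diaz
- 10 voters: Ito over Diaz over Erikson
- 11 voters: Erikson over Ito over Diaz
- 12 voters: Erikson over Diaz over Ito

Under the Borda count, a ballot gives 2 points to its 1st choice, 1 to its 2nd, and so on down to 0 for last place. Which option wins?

Erikson

Borda scores:
  Ito: 3·2 + 10·2 + 11·1 + 12·0 = 37
  Erikson: 3·1 + 10·0 + 11·2 + 12·2 = 49
  Diaz: 3·0 + 10·1 + 11·0 + 12·1 = 22
Erikson has the highest total.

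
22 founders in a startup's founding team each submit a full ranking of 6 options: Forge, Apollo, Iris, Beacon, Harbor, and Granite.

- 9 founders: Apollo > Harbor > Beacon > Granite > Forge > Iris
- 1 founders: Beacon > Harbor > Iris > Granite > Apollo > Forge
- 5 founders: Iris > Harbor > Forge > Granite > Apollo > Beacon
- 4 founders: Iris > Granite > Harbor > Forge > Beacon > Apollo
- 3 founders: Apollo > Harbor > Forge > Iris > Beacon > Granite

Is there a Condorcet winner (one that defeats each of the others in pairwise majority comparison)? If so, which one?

Head-to-head results (22 voters total):
Forge vs Apollo: Apollo wins 13–9.
Forge vs Iris: Forge wins 12–10.
Forge vs Beacon: Forge wins 12–10.
Forge vs Harbor: Harbor wins 22–0.
Forge vs Granite: Granite wins 14–8.
Apollo vs Iris: Apollo wins 12–10.
Apollo vs Beacon: Apollo wins 17–5.
Apollo vs Harbor: Apollo wins 12–10.
Apollo vs Granite: Apollo wins 12–10.
Iris vs Beacon: Iris wins 12–10.
Iris vs Harbor: Harbor wins 13–9.
Iris vs Granite: Iris wins 13–9.
Beacon vs Harbor: Harbor wins 21–1.
Beacon vs Granite: Beacon wins 13–9.
Harbor vs Granite: Harbor wins 18–4.
Apollo beats each rival — Forge (13–9), Iris (12–10), Beacon (17–5), Harbor (12–10), Granite (12–10) — so Apollo is the Condorcet winner.

Apollo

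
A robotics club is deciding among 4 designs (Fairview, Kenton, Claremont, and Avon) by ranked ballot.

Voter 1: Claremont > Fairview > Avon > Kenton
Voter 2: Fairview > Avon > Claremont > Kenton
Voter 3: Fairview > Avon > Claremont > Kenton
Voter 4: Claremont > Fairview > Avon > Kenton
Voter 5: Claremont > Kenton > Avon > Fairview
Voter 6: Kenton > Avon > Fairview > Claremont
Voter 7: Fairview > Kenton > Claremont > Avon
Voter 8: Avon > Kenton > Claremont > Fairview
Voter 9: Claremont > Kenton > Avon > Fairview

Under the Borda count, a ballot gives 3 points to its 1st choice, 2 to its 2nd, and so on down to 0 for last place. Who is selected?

Borda scores:
  Fairview: 2 + 3 + 3 + 2 + 0 + 1 + 3 + 0 + 0 = 14
  Kenton: 0 + 0 + 0 + 0 + 2 + 3 + 2 + 2 + 2 = 11
  Claremont: 3 + 1 + 1 + 3 + 3 + 0 + 1 + 1 + 3 = 16
  Avon: 1 + 2 + 2 + 1 + 1 + 2 + 0 + 3 + 1 = 13
Claremont has the highest total.

Claremont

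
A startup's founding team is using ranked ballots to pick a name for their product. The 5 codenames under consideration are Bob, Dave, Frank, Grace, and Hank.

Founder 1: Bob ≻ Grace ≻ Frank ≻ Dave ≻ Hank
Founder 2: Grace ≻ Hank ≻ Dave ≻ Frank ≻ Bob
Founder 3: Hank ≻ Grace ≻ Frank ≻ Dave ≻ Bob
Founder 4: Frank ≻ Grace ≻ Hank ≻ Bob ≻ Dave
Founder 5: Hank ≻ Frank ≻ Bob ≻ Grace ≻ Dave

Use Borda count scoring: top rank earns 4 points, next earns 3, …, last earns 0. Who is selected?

Grace

Borda scores:
  Bob: 4 + 0 + 0 + 1 + 2 = 7
  Dave: 1 + 2 + 1 + 0 + 0 = 4
  Frank: 2 + 1 + 2 + 4 + 3 = 12
  Grace: 3 + 4 + 3 + 3 + 1 = 14
  Hank: 0 + 3 + 4 + 2 + 4 = 13
Grace has the highest total.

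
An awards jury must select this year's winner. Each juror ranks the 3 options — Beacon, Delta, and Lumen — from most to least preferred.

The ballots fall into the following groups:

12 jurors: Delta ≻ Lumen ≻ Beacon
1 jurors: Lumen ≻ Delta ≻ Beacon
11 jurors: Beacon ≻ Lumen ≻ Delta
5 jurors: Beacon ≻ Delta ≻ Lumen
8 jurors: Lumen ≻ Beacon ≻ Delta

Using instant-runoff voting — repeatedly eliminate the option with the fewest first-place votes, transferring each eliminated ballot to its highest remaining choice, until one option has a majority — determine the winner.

Round 1: Beacon 16, Delta 12, Lumen 9. Lumen has the fewest and is eliminated.
Round 2: Beacon 24, Delta 13. Beacon has a majority.

Beacon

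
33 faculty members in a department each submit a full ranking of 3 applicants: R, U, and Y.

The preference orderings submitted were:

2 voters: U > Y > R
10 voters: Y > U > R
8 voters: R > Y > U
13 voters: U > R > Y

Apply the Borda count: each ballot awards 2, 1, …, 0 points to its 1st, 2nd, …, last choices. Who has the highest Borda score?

Borda scores:
  R: 2·0 + 10·0 + 8·2 + 13·1 = 29
  U: 2·2 + 10·1 + 8·0 + 13·2 = 40
  Y: 2·1 + 10·2 + 8·1 + 13·0 = 30
U has the highest total.

U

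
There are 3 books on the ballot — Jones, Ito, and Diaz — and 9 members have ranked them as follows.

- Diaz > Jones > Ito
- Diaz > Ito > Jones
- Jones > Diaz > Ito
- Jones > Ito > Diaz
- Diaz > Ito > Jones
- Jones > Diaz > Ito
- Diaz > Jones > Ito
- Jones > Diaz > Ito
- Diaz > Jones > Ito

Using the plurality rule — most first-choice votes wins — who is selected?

Diaz

First-place vote totals:
  Jones: 4
  Ito: 0
  Diaz: 5
Diaz has the most first-place votes.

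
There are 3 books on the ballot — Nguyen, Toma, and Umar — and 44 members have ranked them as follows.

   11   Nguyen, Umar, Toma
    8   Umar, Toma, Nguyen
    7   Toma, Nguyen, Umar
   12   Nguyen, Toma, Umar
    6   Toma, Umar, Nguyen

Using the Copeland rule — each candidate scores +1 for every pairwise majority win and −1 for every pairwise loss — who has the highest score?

Pairwise results:
  Nguyen vs Toma: Nguyen wins 23–21.
  Nguyen vs Umar: Nguyen wins 30–14.
  Toma vs Umar: Toma wins 25–19.
Copeland scores (wins − losses):
  Nguyen: 2 − 0 = 2
  Toma: 1 − 1 = 0
  Umar: 0 − 2 = -2
Nguyen has the best Copeland score.

Nguyen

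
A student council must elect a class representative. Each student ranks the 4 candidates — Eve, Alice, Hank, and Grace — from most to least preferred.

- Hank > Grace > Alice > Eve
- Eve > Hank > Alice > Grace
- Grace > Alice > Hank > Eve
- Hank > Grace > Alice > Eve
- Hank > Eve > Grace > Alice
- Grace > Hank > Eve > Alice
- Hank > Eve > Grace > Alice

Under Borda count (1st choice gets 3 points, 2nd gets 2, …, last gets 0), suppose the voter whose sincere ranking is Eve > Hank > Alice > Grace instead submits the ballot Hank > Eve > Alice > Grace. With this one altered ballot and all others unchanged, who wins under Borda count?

Borda totals with the altered ballot: Eve 7, Alice 5, Hank 18, Grace 12.
The winner is unchanged: still Hank.

Hank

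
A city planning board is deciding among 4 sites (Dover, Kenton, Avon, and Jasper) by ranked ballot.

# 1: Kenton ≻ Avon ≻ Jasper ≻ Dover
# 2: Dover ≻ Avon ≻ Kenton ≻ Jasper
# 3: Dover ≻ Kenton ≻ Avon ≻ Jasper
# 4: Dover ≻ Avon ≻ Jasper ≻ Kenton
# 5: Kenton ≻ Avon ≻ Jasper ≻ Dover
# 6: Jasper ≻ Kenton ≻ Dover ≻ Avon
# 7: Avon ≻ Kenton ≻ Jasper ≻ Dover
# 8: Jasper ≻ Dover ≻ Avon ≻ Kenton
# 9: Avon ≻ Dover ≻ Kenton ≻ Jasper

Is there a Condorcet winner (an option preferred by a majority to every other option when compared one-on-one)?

No

Head-to-head results (9 voters total):
Dover vs Kenton: Dover wins 5–4.
Dover vs Avon: Dover wins 5–4.
Dover vs Jasper: Jasper wins 5–4.
Kenton vs Avon: Avon wins 5–4.
Kenton vs Jasper: Kenton wins 6–3.
Avon vs Jasper: Avon wins 7–2.
No candidate beats all others: Dover beats Kenton beats Jasper beats Dover, a majority cycle.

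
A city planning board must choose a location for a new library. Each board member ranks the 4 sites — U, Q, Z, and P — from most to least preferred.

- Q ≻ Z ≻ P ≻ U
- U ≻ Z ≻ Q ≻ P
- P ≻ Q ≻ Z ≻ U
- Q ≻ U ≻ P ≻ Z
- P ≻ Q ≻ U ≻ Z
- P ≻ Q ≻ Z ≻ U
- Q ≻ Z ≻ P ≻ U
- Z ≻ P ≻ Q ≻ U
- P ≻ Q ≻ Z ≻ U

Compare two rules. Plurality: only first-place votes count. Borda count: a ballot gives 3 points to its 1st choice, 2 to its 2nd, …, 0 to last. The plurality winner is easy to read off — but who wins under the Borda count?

Q

Plurality first-place counts: U 1, Q 3, Z 1, P 4 → P.
Borda totals: U 6, Q 19, Z 12, P 17 → Q.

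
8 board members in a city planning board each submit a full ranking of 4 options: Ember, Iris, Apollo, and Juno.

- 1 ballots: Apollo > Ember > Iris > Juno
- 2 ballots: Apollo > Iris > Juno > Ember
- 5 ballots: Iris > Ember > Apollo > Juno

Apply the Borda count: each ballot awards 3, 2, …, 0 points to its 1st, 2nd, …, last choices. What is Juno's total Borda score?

Borda scores:
  Ember: 2 + 2·0 + 5·2 = 12
  Iris: 1 + 2·2 + 5·3 = 20
  Apollo: 3 + 2·3 + 5·1 = 14
  Juno: 0 + 2·1 + 5·0 = 2

2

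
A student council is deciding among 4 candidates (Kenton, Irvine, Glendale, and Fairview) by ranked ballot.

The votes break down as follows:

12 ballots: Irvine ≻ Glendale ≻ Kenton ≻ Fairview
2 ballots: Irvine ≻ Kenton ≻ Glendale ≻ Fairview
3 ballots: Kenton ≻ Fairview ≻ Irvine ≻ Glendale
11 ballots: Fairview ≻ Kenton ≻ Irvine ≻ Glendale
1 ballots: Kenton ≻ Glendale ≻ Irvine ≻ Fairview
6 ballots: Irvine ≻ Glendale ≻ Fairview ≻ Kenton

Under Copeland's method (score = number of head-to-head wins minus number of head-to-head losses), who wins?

Pairwise results:
  Kenton vs Irvine: Irvine wins 20–15.
  Kenton vs Glendale: Glendale wins 18–17.
  Kenton vs Fairview: Kenton wins 18–17.
  Irvine vs Glendale: Irvine wins 34–1.
  Irvine vs Fairview: Irvine wins 21–14.
  Glendale vs Fairview: Glendale wins 21–14.
Copeland scores (wins − losses):
  Kenton: 1 − 2 = -1
  Irvine: 3 − 0 = 3
  Glendale: 2 − 1 = 1
  Fairview: 0 − 3 = -3
Irvine has the best Copeland score.

Irvine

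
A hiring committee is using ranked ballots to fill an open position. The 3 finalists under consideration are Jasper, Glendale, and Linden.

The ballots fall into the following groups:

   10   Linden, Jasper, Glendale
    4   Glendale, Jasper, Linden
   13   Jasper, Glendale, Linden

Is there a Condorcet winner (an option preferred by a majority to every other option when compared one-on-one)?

Yes

Head-to-head results (27 voters total):
Jasper vs Glendale: Jasper wins 23–4.
Jasper vs Linden: Jasper wins 17–10.
Glendale vs Linden: Glendale wins 17–10.
Jasper beats each rival — Glendale (23–4), Linden (17–10) — so Jasper is the Condorcet winner.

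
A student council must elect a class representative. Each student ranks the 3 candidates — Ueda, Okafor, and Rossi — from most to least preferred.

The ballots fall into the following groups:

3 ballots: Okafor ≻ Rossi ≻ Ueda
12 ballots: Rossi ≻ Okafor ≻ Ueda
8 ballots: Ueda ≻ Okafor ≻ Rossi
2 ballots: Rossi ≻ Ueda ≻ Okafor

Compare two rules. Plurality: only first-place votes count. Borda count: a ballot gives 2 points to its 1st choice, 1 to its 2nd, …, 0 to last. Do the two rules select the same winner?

Plurality first-place counts: Ueda 8, Okafor 3, Rossi 14 → Rossi.
Borda totals: Ueda 18, Okafor 26, Rossi 31 → Rossi.
The two rules agree on Rossi.

Yes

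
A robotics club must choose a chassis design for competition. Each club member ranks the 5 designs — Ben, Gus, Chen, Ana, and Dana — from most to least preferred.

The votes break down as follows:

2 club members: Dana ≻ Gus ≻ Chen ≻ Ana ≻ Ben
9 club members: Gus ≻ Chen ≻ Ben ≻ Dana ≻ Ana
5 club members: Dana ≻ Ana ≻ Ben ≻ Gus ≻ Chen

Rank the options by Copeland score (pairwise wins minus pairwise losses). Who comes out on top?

Gus

Pairwise results:
  Ben vs Gus: Gus wins 11–5.
  Ben vs Chen: Chen wins 11–5.
  Ben vs Ana: Ben wins 9–7.
  Ben vs Dana: Ben wins 9–7.
  Gus vs Chen: Gus wins 16–0.
  Gus vs Ana: Gus wins 11–5.
  Gus vs Dana: Gus wins 9–7.
  Chen vs Ana: Chen wins 11–5.
  Chen vs Dana: Chen wins 9–7.
  Ana vs Dana: Dana wins 16–0.
Copeland scores (wins − losses):
  Ben: 2 − 2 = 0
  Gus: 4 − 0 = 4
  Chen: 3 − 1 = 2
  Ana: 0 − 4 = -4
  Dana: 1 − 3 = -2
Gus has the best Copeland score.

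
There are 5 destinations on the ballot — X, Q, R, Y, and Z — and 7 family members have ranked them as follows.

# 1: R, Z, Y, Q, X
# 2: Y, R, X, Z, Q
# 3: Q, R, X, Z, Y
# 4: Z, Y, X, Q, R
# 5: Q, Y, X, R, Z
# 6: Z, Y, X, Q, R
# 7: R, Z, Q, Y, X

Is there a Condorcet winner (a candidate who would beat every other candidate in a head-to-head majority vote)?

No

Head-to-head results (7 voters total):
X vs Q: Q wins 4–3.
X vs R: R wins 4–3.
X vs Y: Y wins 6–1.
X vs Z: Z wins 4–3.
Q vs R: Q wins 4–3.
Q vs Y: Y wins 4–3.
Q vs Z: Z wins 5–2.
R vs Y: Y wins 4–3.
R vs Z: R wins 5–2.
Y vs Z: Z wins 5–2.
No candidate beats all others: Q beats R beats Z beats Q, a majority cycle.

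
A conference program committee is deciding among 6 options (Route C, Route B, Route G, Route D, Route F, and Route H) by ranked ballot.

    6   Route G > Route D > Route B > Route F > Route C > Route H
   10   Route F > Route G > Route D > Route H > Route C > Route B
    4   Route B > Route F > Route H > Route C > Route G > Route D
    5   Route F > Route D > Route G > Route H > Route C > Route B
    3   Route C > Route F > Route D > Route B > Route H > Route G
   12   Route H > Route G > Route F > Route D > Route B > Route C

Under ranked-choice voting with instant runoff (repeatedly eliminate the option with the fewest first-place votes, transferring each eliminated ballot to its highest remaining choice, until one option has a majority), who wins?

Route F

Round 1: Route F 15, Route H 12, Route G 6, Route B 4, Route C 3, Route D 0. Route D has the fewest and is eliminated.
Round 2: Route F 15, Route H 12, Route G 6, Route B 4, Route C 3. Route C has the fewest and is eliminated.
Round 3: Route F 18, Route H 12, Route G 6, Route B 4. Route B has the fewest and is eliminated.
Round 4: Route F 22, Route H 12, Route G 6. Route F has a majority.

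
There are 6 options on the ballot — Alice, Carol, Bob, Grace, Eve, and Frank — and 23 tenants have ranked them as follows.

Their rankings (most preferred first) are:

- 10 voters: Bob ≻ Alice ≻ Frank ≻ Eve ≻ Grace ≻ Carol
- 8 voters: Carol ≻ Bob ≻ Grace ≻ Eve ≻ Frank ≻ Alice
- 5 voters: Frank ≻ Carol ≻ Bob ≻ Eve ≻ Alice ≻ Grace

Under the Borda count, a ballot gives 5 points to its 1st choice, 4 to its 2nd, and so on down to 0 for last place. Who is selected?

Bob

Borda scores:
  Alice: 10·4 + 8·0 + 5·1 = 45
  Carol: 10·0 + 8·5 + 5·4 = 60
  Bob: 10·5 + 8·4 + 5·3 = 97
  Grace: 10·1 + 8·3 + 5·0 = 34
  Eve: 10·2 + 8·2 + 5·2 = 46
  Frank: 10·3 + 8·1 + 5·5 = 63
Bob has the highest total.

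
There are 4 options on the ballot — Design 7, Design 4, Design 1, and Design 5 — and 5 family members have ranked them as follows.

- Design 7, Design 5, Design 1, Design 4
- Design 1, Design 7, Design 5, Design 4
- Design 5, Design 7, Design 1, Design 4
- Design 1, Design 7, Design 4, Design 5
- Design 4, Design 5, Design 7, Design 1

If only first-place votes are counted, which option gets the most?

First-place vote totals:
  Design 7: 1
  Design 4: 1
  Design 1: 2
  Design 5: 1
Design 1 has the most first-place votes.

Design 1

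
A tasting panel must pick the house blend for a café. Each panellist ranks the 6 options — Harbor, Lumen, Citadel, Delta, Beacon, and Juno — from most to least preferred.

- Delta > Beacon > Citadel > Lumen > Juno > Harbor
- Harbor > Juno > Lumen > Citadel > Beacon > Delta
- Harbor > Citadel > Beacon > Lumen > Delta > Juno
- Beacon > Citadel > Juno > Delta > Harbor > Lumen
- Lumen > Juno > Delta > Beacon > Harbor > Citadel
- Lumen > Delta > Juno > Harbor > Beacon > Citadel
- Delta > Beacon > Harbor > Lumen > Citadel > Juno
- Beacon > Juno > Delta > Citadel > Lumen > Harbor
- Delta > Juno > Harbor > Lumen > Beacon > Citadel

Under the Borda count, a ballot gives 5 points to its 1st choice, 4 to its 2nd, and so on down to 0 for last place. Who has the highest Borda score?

Borda scores:
  Harbor: 0 + 5 + 5 + 1 + 1 + 2 + 3 + 0 + 3 = 20
  Lumen: 2 + 3 + 2 + 0 + 5 + 5 + 2 + 1 + 2 = 22
  Citadel: 3 + 2 + 4 + 4 + 0 + 0 + 1 + 2 + 0 = 16
  Delta: 5 + 0 + 1 + 2 + 3 + 4 + 5 + 3 + 5 = 28
  Beacon: 4 + 1 + 3 + 5 + 2 + 1 + 4 + 5 + 1 = 26
  Juno: 1 + 4 + 0 + 3 + 4 + 3 + 0 + 4 + 4 = 23
Delta has the highest total.

Delta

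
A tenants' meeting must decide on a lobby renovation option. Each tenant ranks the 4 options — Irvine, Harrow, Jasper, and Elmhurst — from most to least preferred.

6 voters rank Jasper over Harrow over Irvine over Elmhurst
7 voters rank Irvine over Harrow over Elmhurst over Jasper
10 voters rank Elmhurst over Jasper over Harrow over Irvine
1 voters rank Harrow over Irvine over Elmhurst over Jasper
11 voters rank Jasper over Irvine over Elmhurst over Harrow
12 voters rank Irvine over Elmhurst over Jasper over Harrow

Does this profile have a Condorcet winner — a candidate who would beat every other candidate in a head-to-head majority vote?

Head-to-head results (47 voters total):
Irvine vs Harrow: Irvine wins 30–17.
Irvine vs Jasper: Jasper wins 27–20.
Irvine vs Elmhurst: Irvine wins 37–10.
Harrow vs Jasper: Jasper wins 39–8.
Harrow vs Elmhurst: Elmhurst wins 33–14.
Jasper vs Elmhurst: Elmhurst wins 30–17.
No candidate beats all others: Irvine beats Elmhurst beats Jasper beats Irvine, a majority cycle.

No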